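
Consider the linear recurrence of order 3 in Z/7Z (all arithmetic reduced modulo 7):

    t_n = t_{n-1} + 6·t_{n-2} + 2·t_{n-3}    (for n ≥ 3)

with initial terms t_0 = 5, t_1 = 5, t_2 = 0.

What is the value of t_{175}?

1

t_3 = 1·0 + 6·5 + 2·5 = 5
t_4 = 1·5 + 6·0 + 2·5 = 1
t_5 = 1·1 + 6·5 + 2·0 = 3
t_6 = 1·3 + 6·1 + 2·5 = 5
t_7 = 1·5 + 6·3 + 2·1 = 4
t_8 = 1·4 + 6·5 + 2·3 = 5
Continuing the recurrence:
  t_9 = 4;  t_10 = 0;  t_11 = 6;  t_12 = 0;  t_13 = 1;  t_14 = 6
  t_15 = 5;  t_16 = 1;  t_17 = 1;  t_18 = 3;  t_19 = 4;  t_20 = 3
  t_21 = 5;  t_22 = 3;  t_23 = 4;  t_24 = 4;  t_25 = 6;  t_26 = 3
  t_27 = 5;  t_28 = 0;  t_29 = 1;  t_30 = 4;  t_31 = 3;  t_32 = 1
  t_33 = 6;  t_34 = 4;  t_35 = 0;  t_36 = 1;  t_37 = 2;  t_38 = 1
  t_39 = 1;  t_40 = 4;  t_41 = 5;  t_42 = 3;  t_43 = 6;  t_44 = 6
  t_45 = 6;  t_46 = 5;  t_47 = 4;  t_48 = 4;  t_49 = 3;  t_50 = 0
  t_51 = 5;  t_52 = 4;  t_53 = 6;  t_54 = 5;  t_55 = 0;  t_56 = 0
  t_57 = 3;  t_58 = 3;  t_59 = 0;  t_60 = 3;  t_61 = 2;  t_62 = 6
  t_63 = 3;  t_64 = 1;  t_65 = 3;  t_66 = 1;  t_67 = 0;  t_68 = 5
  t_69 = 0;  t_70 = 2;  t_71 = 5;  t_72 = 3;  t_73 = 2;  t_74 = 2
  t_75 = 6;  t_76 = 1;  t_77 = 6;  t_78 = 3;  t_79 = 6;  t_80 = 1
  t_81 = 1;  t_82 = 5;  t_83 = 6;  t_84 = 3;  t_85 = 0;  t_86 = 2
  t_87 = 1;  t_88 = 6;  t_89 = 2;  t_90 = 5;  t_91 = 1;  t_92 = 0
  t_93 = 2;  t_94 = 4;  t_95 = 2;  t_96 = 2;  t_97 = 1;  t_98 = 3
  t_99 = 6;  t_100 = 5;  t_101 = 5;  t_102 = 5;  t_103 = 3;  t_104 = 1
  t_105 = 1;  t_106 = 6;  t_107 = 0;  t_108 = 3;  t_109 = 1;  t_110 = 5
  t_111 = 3;  t_112 = 0;  t_113 = 0;  t_114 = 6;  t_115 = 6;  t_116 = 0
  t_117 = 6;  t_118 = 4;  t_119 = 5;  t_120 = 6;  t_121 = 2;  t_122 = 6
  t_123 = 2;  t_124 = 0;  t_125 = 3;  t_126 = 0;  t_127 = 4;  t_128 = 3
  t_129 = 6;  t_130 = 4;  t_131 = 4;  t_132 = 5;  t_133 = 2;  t_134 = 5
  t_135 = 6;  t_136 = 5;  t_137 = 2;  t_138 = 2;  t_139 = 3;  t_140 = 5
  t_141 = 6;  t_142 = 0;  t_143 = 4;  t_144 = 2;  t_145 = 5;  t_146 = 4
  t_147 = 3;  t_148 = 2;  t_149 = 0;  t_150 = 4;  t_151 = 1;  t_152 = 4
  t_153 = 4;  t_154 = 2;  t_155 = 6;  t_156 = 5;  t_157 = 3;  t_158 = 3
  t_159 = 3;  t_160 = 6;  t_161 = 2;  t_162 = 2;  t_163 = 5;  t_164 = 0
  t_165 = 6;  t_166 = 2;  t_167 = 3;  t_168 = 6;  t_169 = 0;  t_170 = 0
  t_171 = 5;  t_172 = 5;  t_173 = 0
t_174 = 1·0 + 6·5 + 2·5 = 5
t_175 = 1·5 + 6·0 + 2·5 = 1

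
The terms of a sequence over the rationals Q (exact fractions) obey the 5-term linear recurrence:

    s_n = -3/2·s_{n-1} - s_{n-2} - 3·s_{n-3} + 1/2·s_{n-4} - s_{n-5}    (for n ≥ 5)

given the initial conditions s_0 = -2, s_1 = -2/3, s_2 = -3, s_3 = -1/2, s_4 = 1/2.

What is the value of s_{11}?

71899/256

s_5 = -3/2·1/2 + -1·-1/2 + -3·-3 + 1/2·-2/3 + -1·-2 = 125/12
s_6 = -3/2·125/12 + -1·1/2 + -3·-1/2 + 1/2·-3 + -1·-2/3 = -371/24
s_7 = -3/2·-371/24 + -1·125/12 + -3·1/2 + 1/2·-1/2 + -1·-3 = 673/48
s_8 = -3/2·673/48 + -1·-371/24 + -3·125/12 + 1/2·1/2 + -1·-1/2 = -3463/96
s_9 = -3/2·-3463/96 + -1·673/48 + -3·-371/24 + 1/2·125/12 + -1·1/2 = 5835/64
s_10 = -3/2·5835/64 + -1·-3463/96 + -3·673/48 + 1/2·-371/24 + -1·125/12 = -61783/384
s_11 = -3/2·-61783/384 + -1·5835/64 + -3·-3463/96 + 1/2·673/48 + -1·-371/24 = 71899/256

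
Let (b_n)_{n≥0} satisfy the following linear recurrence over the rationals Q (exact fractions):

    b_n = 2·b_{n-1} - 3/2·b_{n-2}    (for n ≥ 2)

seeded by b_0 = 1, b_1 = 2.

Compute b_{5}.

b_2 = 2·2 + -3/2·1 = 5/2
b_3 = 2·5/2 + -3/2·2 = 2
b_4 = 2·2 + -3/2·5/2 = 1/4
b_5 = 2·1/4 + -3/2·2 = -5/2

-5/2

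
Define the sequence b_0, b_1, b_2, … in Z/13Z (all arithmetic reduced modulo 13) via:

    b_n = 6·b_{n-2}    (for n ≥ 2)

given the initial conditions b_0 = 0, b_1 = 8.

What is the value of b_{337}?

b_2 = 0·8 + 6·0 = 0
b_3 = 0·0 + 6·8 = 9
b_4 = 0·9 + 6·0 = 0
b_5 = 0·0 + 6·9 = 2
b_6 = 0·2 + 6·0 = 0
b_7 = 0·0 + 6·2 = 12
b_8 = 0·12 + 6·0 = 0
b_9 = 0·0 + 6·12 = 7
b_10 = 0·7 + 6·0 = 0
b_11 = 0·0 + 6·7 = 3
b_12 = 0·3 + 6·0 = 0
b_13 = 0·0 + 6·3 = 5
b_14 = 0·5 + 6·0 = 0
b_15 = 0·0 + 6·5 = 4
b_16 = 0·4 + 6·0 = 0
b_17 = 0·0 + 6·4 = 11
b_18 = 0·11 + 6·0 = 0
b_19 = 0·0 + 6·11 = 1
b_20 = 0·1 + 6·0 = 0
b_21 = 0·0 + 6·1 = 6
b_22 = 0·6 + 6·0 = 0
b_23 = 0·0 + 6·6 = 10
b_24 = 0·10 + 6·0 = 0
b_25 = 0·0 + 6·10 = 8
(b_24, b_25) = (0, 8) = (b_0, b_1), so the sequence has period 24.
337 ≡ 1 (mod 24), hence b_337 = b_1 = 8.

8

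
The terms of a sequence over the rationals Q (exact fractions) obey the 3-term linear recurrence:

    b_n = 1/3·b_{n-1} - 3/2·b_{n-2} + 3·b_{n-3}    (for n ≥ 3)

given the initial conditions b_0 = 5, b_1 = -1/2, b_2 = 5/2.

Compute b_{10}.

b_3 = 1/3·5/2 + -3/2·-1/2 + 3·5 = 199/12
b_4 = 1/3·199/12 + -3/2·5/2 + 3·-1/2 = 5/18
b_5 = 1/3·5/18 + -3/2·199/12 + 3·5/2 = -3733/216
b_6 = 1/3·-3733/216 + -3/2·5/18 + 3·199/12 = 28235/648
b_7 = 1/3·28235/648 + -3/2·-3733/216 + 3·5/18 = 160501/3888
b_8 = 1/3·160501/3888 + -3/2·28235/648 + 3·-3733/216 = -603295/5832
b_9 = 1/3·-603295/5832 + -3/2·160501/3888 + 3·28235/648 = 2401433/69984
b_10 = 1/3·2401433/69984 + -3/2·-603295/5832 + 3·160501/3888 = 60980525/209952

60980525/209952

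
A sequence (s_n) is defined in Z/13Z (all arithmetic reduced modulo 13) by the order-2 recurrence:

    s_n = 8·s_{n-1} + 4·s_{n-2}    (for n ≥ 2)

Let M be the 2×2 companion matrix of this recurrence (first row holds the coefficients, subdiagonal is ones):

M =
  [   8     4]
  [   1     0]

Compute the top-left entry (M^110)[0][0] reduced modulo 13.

(M^110)[0][0] is the top entry after applying M 110 times to the unit state (1, 0). Equivalently it is h_{111} for the auxiliary sequence (h_n) obeying the same recurrence with h_1 = 1 and h_i = 0 for 0 ≤ i < 1:
h_2 = 8·1 + 4·0 = 8
h_3 = 8·8 + 4·1 = 3
h_4 = 8·3 + 4·8 = 4
h_5 = 8·4 + 4·3 = 5
h_6 = 8·5 + 4·4 = 4
h_7 = 8·4 + 4·5 = 0
h_8 = 8·0 + 4·4 = 3
h_9 = 8·3 + 4·0 = 11
h_10 = 8·11 + 4·3 = 9
h_11 = 8·9 + 4·11 = 12
h_12 = 8·12 + 4·9 = 2
h_13 = 8·2 + 4·12 = 12
h_14 = 8·12 + 4·2 = 0
h_15 = 8·0 + 4·12 = 9
h_16 = 8·9 + 4·0 = 7
h_17 = 8·7 + 4·9 = 1
h_18 = 8·1 + 4·7 = 10
h_19 = 8·10 + 4·1 = 6
h_20 = 8·6 + 4·10 = 10
h_21 = 8·10 + 4·6 = 0
h_22 = 8·0 + 4·10 = 1
(h_21, h_22) = (0, 1) = (h_0, h_1), so the sequence has period 21.
111 ≡ 6 (mod 21), hence h_111 = h_6 = 4.

4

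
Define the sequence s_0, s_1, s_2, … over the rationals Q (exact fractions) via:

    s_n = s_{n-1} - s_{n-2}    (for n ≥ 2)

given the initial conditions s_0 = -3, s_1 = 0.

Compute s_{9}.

3

s_2 = 1·0 + -1·-3 = 3
s_3 = 1·3 + -1·0 = 3
s_4 = 1·3 + -1·3 = 0
s_5 = 1·0 + -1·3 = -3
s_6 = 1·-3 + -1·0 = -3
s_7 = 1·-3 + -1·-3 = 0
s_8 = 1·0 + -1·-3 = 3
s_9 = 1·3 + -1·0 = 3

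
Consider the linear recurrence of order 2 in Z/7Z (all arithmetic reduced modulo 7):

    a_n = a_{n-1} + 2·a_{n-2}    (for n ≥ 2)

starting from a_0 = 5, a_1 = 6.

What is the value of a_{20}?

a_2 = 1·6 + 2·5 = 2
a_3 = 1·2 + 2·6 = 0
a_4 = 1·0 + 2·2 = 4
a_5 = 1·4 + 2·0 = 4
a_6 = 1·4 + 2·4 = 5
a_7 = 1·5 + 2·4 = 6
(a_6, a_7) = (5, 6) = (a_0, a_1), so the sequence has period 6.
20 ≡ 2 (mod 6), hence a_20 = a_2 = 2.

2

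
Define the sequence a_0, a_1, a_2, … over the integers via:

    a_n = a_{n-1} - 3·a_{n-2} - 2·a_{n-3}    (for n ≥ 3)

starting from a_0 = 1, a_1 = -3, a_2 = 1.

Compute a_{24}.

a_3 = 1·1 + -3·-3 + -2·1 = 8
a_4 = 1·8 + -3·1 + -2·-3 = 11
a_5 = 1·11 + -3·8 + -2·1 = -15
a_6 = 1·-15 + -3·11 + -2·8 = -64
a_7 = 1·-64 + -3·-15 + -2·11 = -41
a_8 = 1·-41 + -3·-64 + -2·-15 = 181
a_9 = 1·181 + -3·-41 + -2·-64 = 432
a_10 = 1·432 + -3·181 + -2·-41 = -29
a_11 = 1·-29 + -3·432 + -2·181 = -1687
a_12 = 1·-1687 + -3·-29 + -2·432 = -2464
a_13 = 1·-2464 + -3·-1687 + -2·-29 = 2655
a_14 = 1·2655 + -3·-2464 + -2·-1687 = 13421
a_15 = 1·13421 + -3·2655 + -2·-2464 = 10384
a_16 = 1·10384 + -3·13421 + -2·2655 = -35189
a_17 = 1·-35189 + -3·10384 + -2·13421 = -93183
a_18 = 1·-93183 + -3·-35189 + -2·10384 = -8384
a_19 = 1·-8384 + -3·-93183 + -2·-35189 = 341543
a_20 = 1·341543 + -3·-8384 + -2·-93183 = 553061
a_21 = 1·553061 + -3·341543 + -2·-8384 = -454800
a_22 = 1·-454800 + -3·553061 + -2·341543 = -2797069
a_23 = 1·-2797069 + -3·-454800 + -2·553061 = -2538791
a_24 = 1·-2538791 + -3·-2797069 + -2·-454800 = 6762016

6762016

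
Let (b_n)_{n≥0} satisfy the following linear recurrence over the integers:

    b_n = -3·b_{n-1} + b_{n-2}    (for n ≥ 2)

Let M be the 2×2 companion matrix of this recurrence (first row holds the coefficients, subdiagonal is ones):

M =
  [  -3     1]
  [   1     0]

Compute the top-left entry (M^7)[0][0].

(M^7)[0][0] is the top entry after applying M 7 times to the unit state (1, 0). Equivalently it is h_{8} for the auxiliary sequence (h_n) obeying the same recurrence with h_1 = 1 and h_i = 0 for 0 ≤ i < 1:
h_2 = -3·1 + 1·0 = -3
h_3 = -3·-3 + 1·1 = 10
h_4 = -3·10 + 1·-3 = -33
h_5 = -3·-33 + 1·10 = 109
h_6 = -3·109 + 1·-33 = -360
h_7 = -3·-360 + 1·109 = 1189
h_8 = -3·1189 + 1·-360 = -3927

-3927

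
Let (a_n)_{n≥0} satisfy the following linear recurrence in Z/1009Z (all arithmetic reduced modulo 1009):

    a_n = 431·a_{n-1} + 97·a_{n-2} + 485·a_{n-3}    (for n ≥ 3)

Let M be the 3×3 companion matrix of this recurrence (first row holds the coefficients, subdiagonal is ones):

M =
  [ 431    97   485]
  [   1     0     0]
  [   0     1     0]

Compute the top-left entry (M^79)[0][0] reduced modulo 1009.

(M^79)[0][0] is the top entry after applying M 79 times to the unit state (1, 0, 0). Equivalently it is h_{81} for the auxiliary sequence (h_n) obeying the same recurrence with h_2 = 1 and h_i = 0 for 0 ≤ i < 2:
h_3 = 431·1 + 97·0 + 485·0 = 431
h_4 = 431·431 + 97·1 + 485·0 = 202
h_5 = 431·202 + 97·431 + 485·1 = 202
h_6 = 431·202 + 97·202 + 485·431 = 883
h_7 = 431·883 + 97·202 + 485·202 = 700
h_8 = 431·700 + 97·883 + 485·202 = 1001
h_9 = 431·1001 + 97·700 + 485·883 = 315
h_10 = 431·315 + 97·1001 + 485·700 = 259
h_11 = 431·259 + 97·315 + 485·1001 = 71
h_12 = 431·71 + 97·259 + 485·315 = 645
h_13 = 431·645 + 97·71 + 485·259 = 843
h_14 = 431·843 + 97·645 + 485·71 = 229
h_15 = 431·229 + 97·843 + 485·645 = 903
h_16 = 431·903 + 97·229 + 485·843 = 953
h_17 = 431·953 + 97·903 + 485·229 = 972
h_18 = 431·972 + 97·953 + 485·903 = 868
h_19 = 431·868 + 97·972 + 485·953 = 299
h_20 = 431·299 + 97·868 + 485·972 = 383
h_21 = 431·383 + 97·299 + 485·868 = 575
h_22 = 431·575 + 97·383 + 485·299 = 157
h_23 = 431·157 + 97·575 + 485·383 = 443
h_24 = 431·443 + 97·157 + 485·575 = 717
h_25 = 431·717 + 97·443 + 485·157 = 327
h_26 = 431·327 + 97·717 + 485·443 = 552
h_27 = 431·552 + 97·327 + 485·717 = 877
h_28 = 431·877 + 97·552 + 485·327 = 870
h_29 = 431·870 + 97·877 + 485·552 = 270
h_30 = 431·270 + 97·870 + 485·877 = 525
h_31 = 431·525 + 97·270 + 485·870 = 403
h_32 = 431·403 + 97·525 + 485·270 = 400
h_33 = 431·400 + 97·403 + 485·525 = 967
h_34 = 431·967 + 97·400 + 485·403 = 227
h_35 = 431·227 + 97·967 + 485·400 = 198
h_36 = 431·198 + 97·227 + 485·967 = 213
h_37 = 431·213 + 97·198 + 485·227 = 133
h_38 = 431·133 + 97·213 + 485·198 = 466
h_39 = 431·466 + 97·133 + 485·213 = 226
h_40 = 431·226 + 97·466 + 485·133 = 268
h_41 = 431·268 + 97·226 + 485·466 = 200
h_42 = 431·200 + 97·268 + 485·226 = 835
h_43 = 431·835 + 97·200 + 485·268 = 729
h_44 = 431·729 + 97·835 + 485·200 = 811
h_45 = 431·811 + 97·729 + 485·835 = 876
h_46 = 431·876 + 97·811 + 485·729 = 570
h_47 = 431·570 + 97·876 + 485·811 = 524
h_48 = 431·524 + 97·570 + 485·876 = 703
h_49 = 431·703 + 97·524 + 485·570 = 655
h_50 = 431·655 + 97·703 + 485·524 = 245
h_51 = 431·245 + 97·655 + 485·703 = 540
h_52 = 431·540 + 97·245 + 485·655 = 59
h_53 = 431·59 + 97·540 + 485·245 = 888
h_54 = 431·888 + 97·59 + 485·540 = 555
h_55 = 431·555 + 97·888 + 485·59 = 806
h_56 = 431·806 + 97·555 + 485·888 = 485
h_57 = 431·485 + 97·806 + 485·555 = 433
h_58 = 431·433 + 97·485 + 485·806 = 7
h_59 = 431·7 + 97·433 + 485·485 = 750
h_60 = 431·750 + 97·7 + 485·433 = 173
h_61 = 431·173 + 97·750 + 485·7 = 367
h_62 = 431·367 + 97·173 + 485·750 = 911
h_63 = 431·911 + 97·367 + 485·173 = 582
h_64 = 431·582 + 97·911 + 485·367 = 596
h_65 = 431·596 + 97·582 + 485·911 = 433
h_66 = 431·433 + 97·596 + 485·582 = 7
h_67 = 431·7 + 97·433 + 485·596 = 99
h_68 = 431·99 + 97·7 + 485·433 = 94
h_69 = 431·94 + 97·99 + 485·7 = 35
h_70 = 431·35 + 97·94 + 485·99 = 579
h_71 = 431·579 + 97·35 + 485·94 = 879
h_72 = 431·879 + 97·579 + 485·35 = 964
h_73 = 431·964 + 97·879 + 485·579 = 596
h_74 = 431·596 + 97·964 + 485·879 = 778
h_75 = 431·778 + 97·596 + 485·964 = 1002
h_76 = 431·1002 + 97·778 + 485·596 = 287
h_77 = 431·287 + 97·1002 + 485·778 = 893
h_78 = 431·893 + 97·287 + 485·1002 = 682
h_79 = 431·682 + 97·893 + 485·287 = 123
h_80 = 431·123 + 97·682 + 485·893 = 349
h_81 = 431·349 + 97·123 + 485·682 = 728

728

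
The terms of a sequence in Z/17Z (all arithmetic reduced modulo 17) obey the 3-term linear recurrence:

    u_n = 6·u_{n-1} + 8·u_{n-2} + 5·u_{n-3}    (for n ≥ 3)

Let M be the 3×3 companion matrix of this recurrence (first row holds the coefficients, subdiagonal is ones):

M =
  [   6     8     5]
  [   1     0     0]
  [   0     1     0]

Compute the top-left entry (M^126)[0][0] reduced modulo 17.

1

(M^126)[0][0] is the top entry after applying M 126 times to the unit state (1, 0, 0). Equivalently it is h_{128} for the auxiliary sequence (h_n) obeying the same recurrence with h_2 = 1 and h_i = 0 for 0 ≤ i < 2:
h_3 = 6·1 + 8·0 + 5·0 = 6
h_4 = 6·6 + 8·1 + 5·0 = 10
h_5 = 6·10 + 8·6 + 5·1 = 11
h_6 = 6·11 + 8·10 + 5·6 = 6
h_7 = 6·6 + 8·11 + 5·10 = 4
h_8 = 6·4 + 8·6 + 5·11 = 8
h_9 = 6·8 + 8·4 + 5·6 = 8
h_10 = 6·8 + 8·8 + 5·4 = 13
h_11 = 6·13 + 8·8 + 5·8 = 12
h_12 = 6·12 + 8·13 + 5·8 = 12
h_13 = 6·12 + 8·12 + 5·13 = 12
h_14 = 6·12 + 8·12 + 5·12 = 7
h_15 = 6·7 + 8·12 + 5·12 = 11
h_16 = 6·11 + 8·7 + 5·12 = 12
h_17 = 6·12 + 8·11 + 5·7 = 8
h_18 = 6·8 + 8·12 + 5·11 = 12
h_19 = 6·12 + 8·8 + 5·12 = 9
h_20 = 6·9 + 8·12 + 5·8 = 3
h_21 = 6·3 + 8·9 + 5·12 = 14
h_22 = 6·14 + 8·3 + 5·9 = 0
h_23 = 6·0 + 8·14 + 5·3 = 8
h_24 = 6·8 + 8·0 + 5·14 = 16
h_25 = 6·16 + 8·8 + 5·0 = 7
h_26 = 6·7 + 8·16 + 5·8 = 6
h_27 = 6·6 + 8·7 + 5·16 = 2
h_28 = 6·2 + 8·6 + 5·7 = 10
h_29 = 6·10 + 8·2 + 5·6 = 4
h_30 = 6·4 + 8·10 + 5·2 = 12
h_31 = 6·12 + 8·4 + 5·10 = 1
h_32 = 6·1 + 8·12 + 5·4 = 3
h_33 = 6·3 + 8·1 + 5·12 = 1
h_34 = 6·1 + 8·3 + 5·1 = 1
h_35 = 6·1 + 8·1 + 5·3 = 12
h_36 = 6·12 + 8·1 + 5·1 = 0
h_37 = 6·0 + 8·12 + 5·1 = 16
h_38 = 6·16 + 8·0 + 5·12 = 3
h_39 = 6·3 + 8·16 + 5·0 = 10
h_40 = 6·10 + 8·3 + 5·16 = 11
h_41 = 6·11 + 8·10 + 5·3 = 8
h_42 = 6·8 + 8·11 + 5·10 = 16
h_43 = 6·16 + 8·8 + 5·11 = 11
h_44 = 6·11 + 8·16 + 5·8 = 13
h_45 = 6·13 + 8·11 + 5·16 = 8
h_46 = 6·8 + 8·13 + 5·11 = 3
h_47 = 6·3 + 8·8 + 5·13 = 11
h_48 = 6·11 + 8·3 + 5·8 = 11
h_49 = 6·11 + 8·11 + 5·3 = 16
h_50 = 6·16 + 8·11 + 5·11 = 1
h_51 = 6·1 + 8·16 + 5·11 = 2
h_52 = 6·2 + 8·1 + 5·16 = 15
h_53 = 6·15 + 8·2 + 5·1 = 9
h_54 = 6·9 + 8·15 + 5·2 = 14
h_55 = 6·14 + 8·9 + 5·15 = 10
h_56 = 6·10 + 8·14 + 5·9 = 13
h_57 = 6·13 + 8·10 + 5·14 = 7
h_58 = 6·7 + 8·13 + 5·10 = 9
h_59 = 6·9 + 8·7 + 5·13 = 5
h_60 = 6·5 + 8·9 + 5·7 = 1
h_61 = 6·1 + 8·5 + 5·9 = 6
h_62 = 6·6 + 8·1 + 5·5 = 1
h_63 = 6·1 + 8·6 + 5·1 = 8
h_64 = 6·8 + 8·1 + 5·6 = 1
h_65 = 6·1 + 8·8 + 5·1 = 7
h_66 = 6·7 + 8·1 + 5·8 = 5
h_67 = 6·5 + 8·7 + 5·1 = 6
h_68 = 6·6 + 8·5 + 5·7 = 9
h_69 = 6·9 + 8·6 + 5·5 = 8
h_70 = 6·8 + 8·9 + 5·6 = 14
h_71 = 6·14 + 8·8 + 5·9 = 6
h_72 = 6·6 + 8·14 + 5·8 = 1
h_73 = 6·1 + 8·6 + 5·14 = 5
h_74 = 6·5 + 8·1 + 5·6 = 0
h_75 = 6·0 + 8·5 + 5·1 = 11
h_76 = 6·11 + 8·0 + 5·5 = 6
h_77 = 6·6 + 8·11 + 5·0 = 5
h_78 = 6·5 + 8·6 + 5·11 = 14
h_79 = 6·14 + 8·5 + 5·6 = 1
h_80 = 6·1 + 8·14 + 5·5 = 7
h_81 = 6·7 + 8·1 + 5·14 = 1
h_82 = 6·1 + 8·7 + 5·1 = 16
h_83 = 6·16 + 8·1 + 5·7 = 3
h_84 = 6·3 + 8·16 + 5·1 = 15
h_85 = 6·15 + 8·3 + 5·16 = 7
h_86 = 6·7 + 8·15 + 5·3 = 7
h_87 = 6·7 + 8·7 + 5·15 = 3
h_88 = 6·3 + 8·7 + 5·7 = 7
h_89 = 6·7 + 8·3 + 5·7 = 16
h_90 = 6·16 + 8·7 + 5·3 = 14
h_91 = 6·14 + 8·16 + 5·7 = 9
h_92 = 6·9 + 8·14 + 5·16 = 8
h_93 = 6·8 + 8·9 + 5·14 = 3
h_94 = 6·3 + 8·8 + 5·9 = 8
h_95 = 6·8 + 8·3 + 5·8 = 10
h_96 = 6·10 + 8·8 + 5·3 = 3
h_97 = 6·3 + 8·10 + 5·8 = 2
h_98 = 6·2 + 8·3 + 5·10 = 1
h_99 = 6·1 + 8·2 + 5·3 = 3
h_100 = 6·3 + 8·1 + 5·2 = 2
h_101 = 6·2 + 8·3 + 5·1 = 7
h_102 = 6·7 + 8·2 + 5·3 = 5
h_103 = 6·5 + 8·7 + 5·2 = 11
h_104 = 6·11 + 8·5 + 5·7 = 5
h_105 = 6·5 + 8·11 + 5·5 = 7
h_106 = 6·7 + 8·5 + 5·11 = 1
h_107 = 6·1 + 8·7 + 5·5 = 2
h_108 = 6·2 + 8·1 + 5·7 = 4
h_109 = 6·4 + 8·2 + 5·1 = 11
h_110 = 6·11 + 8·4 + 5·2 = 6
h_111 = 6·6 + 8·11 + 5·4 = 8
h_112 = 6·8 + 8·6 + 5·11 = 15
h_113 = 6·15 + 8·8 + 5·6 = 14
h_114 = 6·14 + 8·15 + 5·8 = 6
h_115 = 6·6 + 8·14 + 5·15 = 2
h_116 = 6·2 + 8·6 + 5·14 = 11
h_117 = 6·11 + 8·2 + 5·6 = 10
h_118 = 6·10 + 8·11 + 5·2 = 5
h_119 = 6·5 + 8·10 + 5·11 = 12
h_120 = 6·12 + 8·5 + 5·10 = 9
h_121 = 6·9 + 8·12 + 5·5 = 5
h_122 = 6·5 + 8·9 + 5·12 = 9
h_123 = 6·9 + 8·5 + 5·9 = 3
h_124 = 6·3 + 8·9 + 5·5 = 13
h_125 = 6·13 + 8·3 + 5·9 = 11
h_126 = 6·11 + 8·13 + 5·3 = 15
h_127 = 6·15 + 8·11 + 5·13 = 5
h_128 = 6·5 + 8·15 + 5·11 = 1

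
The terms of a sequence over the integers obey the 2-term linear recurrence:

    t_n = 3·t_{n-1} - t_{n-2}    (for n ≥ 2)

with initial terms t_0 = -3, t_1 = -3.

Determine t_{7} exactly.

t_2 = 3·-3 + -1·-3 = -6
t_3 = 3·-6 + -1·-3 = -15
t_4 = 3·-15 + -1·-6 = -39
t_5 = 3·-39 + -1·-15 = -102
t_6 = 3·-102 + -1·-39 = -267
t_7 = 3·-267 + -1·-102 = -699

-699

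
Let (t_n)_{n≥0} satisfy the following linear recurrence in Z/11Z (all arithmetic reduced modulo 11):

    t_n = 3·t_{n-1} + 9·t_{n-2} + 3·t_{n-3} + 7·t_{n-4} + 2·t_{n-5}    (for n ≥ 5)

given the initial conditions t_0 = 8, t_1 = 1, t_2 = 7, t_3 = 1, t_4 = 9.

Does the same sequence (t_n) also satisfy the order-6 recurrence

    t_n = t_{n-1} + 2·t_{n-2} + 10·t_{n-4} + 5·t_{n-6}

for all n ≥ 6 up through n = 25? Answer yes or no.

no

Terms t_0..t_25: 8, 1, 7, 1, 9, 3, 1, 1, 9, 1, 1, 4, 1, 1, 0, 9, 1, 5, 9, 6, 7, 7, 10, 9, 1, 1
n=6: candidate gives 10, actual t_6 = 1 ✗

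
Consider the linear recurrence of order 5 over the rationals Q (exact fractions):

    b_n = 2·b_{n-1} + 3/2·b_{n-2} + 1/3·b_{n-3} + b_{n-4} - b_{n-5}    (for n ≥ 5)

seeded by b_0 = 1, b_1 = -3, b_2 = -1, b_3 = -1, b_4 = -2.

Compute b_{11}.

-1214377/432

b_5 = 2·-2 + 3/2·-1 + 1/3·-1 + 1·-3 + -1·1 = -59/6
b_6 = 2·-59/6 + 3/2·-2 + 1/3·-1 + 1·-1 + -1·-3 = -21
b_7 = 2·-21 + 3/2·-59/6 + 1/3·-2 + 1·-1 + -1·-1 = -689/12
b_8 = 2·-689/12 + 3/2·-21 + 1/3·-59/6 + 1·-2 + -1·-1 = -2711/18
b_9 = 2·-2711/18 + 3/2·-689/12 + 1/3·-21 + 1·-59/6 + -1·-2 = -28957/72
b_10 = 2·-28957/72 + 3/2·-2711/18 + 1/3·-689/12 + 1·-21 + -1·-59/6 = -12727/12
b_11 = 2·-12727/12 + 3/2·-28957/72 + 1/3·-2711/18 + 1·-689/12 + -1·-21 = -1214377/432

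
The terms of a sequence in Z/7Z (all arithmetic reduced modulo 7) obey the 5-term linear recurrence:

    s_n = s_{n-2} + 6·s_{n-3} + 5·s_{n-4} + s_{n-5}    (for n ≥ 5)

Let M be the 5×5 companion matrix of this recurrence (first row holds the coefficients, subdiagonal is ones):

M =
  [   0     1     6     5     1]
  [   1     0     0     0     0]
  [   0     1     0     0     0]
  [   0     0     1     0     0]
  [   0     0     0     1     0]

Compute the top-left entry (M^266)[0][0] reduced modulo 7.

(M^266)[0][0] is the top entry after applying M 266 times to the unit state (1, 0, 0, 0, 0). Equivalently it is h_{270} for the auxiliary sequence (h_n) obeying the same recurrence with h_4 = 1 and h_i = 0 for 0 ≤ i < 4:
h_5 = 0·1 + 1·0 + 6·0 + 5·0 + 1·0 = 0
h_6 = 0·0 + 1·1 + 6·0 + 5·0 + 1·0 = 1
h_7 = 0·1 + 1·0 + 6·1 + 5·0 + 1·0 = 6
h_8 = 0·6 + 1·1 + 6·0 + 5·1 + 1·0 = 6
h_9 = 0·6 + 1·6 + 6·1 + 5·0 + 1·1 = 6
h_10 = 0·6 + 1·6 + 6·6 + 5·1 + 1·0 = 5
Continuing the recurrence:
  h_11 = 3;  h_12 = 0;  h_13 = 6;  h_14 = 0;  h_15 = 5;  h_16 = 4
  h_17 = 0;  h_18 = 5;  h_19 = 0;  h_20 = 2;  h_21 = 6;  h_22 = 6
  h_23 = 2;  h_24 = 3;  h_25 = 0;  h_26 = 2;  h_27 = 6;  h_28 = 5
  h_29 = 0;  h_30 = 2;  h_31 = 6;  h_32 = 5;  h_33 = 2;  h_34 = 2
  h_35 = 1;  h_36 = 3;  h_37 = 0;  h_38 = 0;  h_39 = 4;  h_40 = 2
  h_41 = 0;  h_42 = 5;  h_43 = 4;  h_44 = 5;  h_45 = 1;  h_46 = 5
  h_47 = 0;  h_48 = 5;  h_49 = 5;  h_50 = 3;  h_51 = 5;  h_52 = 2
  h_53 = 4;  h_54 = 3;  h_55 = 2;  h_56 = 0;  h_57 = 0;  h_58 = 3
  h_59 = 6;  h_60 = 5;  h_61 = 3;  h_62 = 0;  h_63 = 3;  h_64 = 0
  h_65 = 2;  h_66 = 0;  h_67 = 3;  h_68 = 1;  h_69 = 6;  h_70 = 0
  h_71 = 6;  h_72 = 2;  h_73 = 2;  h_74 = 2;  h_75 = 2;  h_76 = 2
  h_77 = 5;  h_78 = 5;  h_79 = 1;  h_80 = 5;  h_81 = 2;  h_82 = 6
  h_83 = 0;  h_84 = 2;  h_85 = 2;  h_86 = 6;  h_87 = 6;  h_88 = 0
  h_89 = 5;  h_90 = 5;  h_91 = 6;  h_92 = 6;  h_93 = 5;  h_94 = 2
  h_95 = 6;  h_96 = 5;  h_97 = 0;  h_98 = 0;  h_99 = 6;  h_100 = 3
  h_101 = 4;  h_102 = 4;  h_103 = 3;  h_104 = 0;  h_105 = 1;  h_106 = 0
  h_107 = 6;  h_108 = 2;  h_109 = 4;  h_110 = 4;  h_111 = 4;  h_112 = 2
  h_113 = 1;  h_114 = 1;  h_115 = 2;  h_116 = 0;  h_117 = 1;  h_118 = 4
  h_119 = 5;  h_120 = 5;  h_121 = 6;  h_122 = 0;  h_123 = 2;  h_124 = 3
  h_125 = 2;  h_126 = 0;  h_127 = 2;  h_128 = 1;  h_129 = 1;  h_130 = 1
  h_131 = 3;  h_132 = 0;  h_133 = 1;  h_134 = 3;  h_135 = 3;  h_136 = 5
  h_137 = 5;  h_138 = 4;  h_139 = 4;  h_140 = 6;  h_141 = 2;  h_142 = 6
  h_143 = 6;  h_144 = 3;  h_145 = 2;  h_146 = 1;  h_147 = 0;  h_148 = 6
  h_149 = 5;  h_150 = 6;  h_151 = 0;  h_152 = 3;  h_153 = 4;  h_154 = 3
  h_155 = 0;  h_156 = 0;  h_157 = 6;  h_158 = 5;  h_159 = 2;  h_160 = 6
  h_161 = 6;  h_162 = 0;  h_163 = 1;  h_164 = 5;  h_165 = 2;  h_166 = 3
  h_167 = 2;  h_168 = 6;  h_169 = 0;  h_170 = 0;  h_171 = 0;  h_172 = 4
  h_173 = 6;  h_174 = 4;  h_175 = 2;  h_176 = 4;  h_177 = 4;  h_178 = 0
  h_179 = 0;  h_180 = 4;  h_181 = 3;  h_182 = 1;  h_183 = 6;  h_184 = 4
  h_185 = 3;  h_186 = 6;  h_187 = 2;  h_188 = 1;  h_189 = 1;  h_190 = 4
  h_191 = 2;  h_192 = 3;  h_193 = 4;  h_194 = 1;  h_195 = 1;  h_196 = 0
  h_197 = 2;  h_198 = 1;  h_199 = 1;  h_200 = 0;  h_201 = 3;  h_202 = 6
  h_203 = 2;  h_204 = 4;  h_205 = 4;  h_206 = 0;  h_207 = 2;  h_208 = 4
  h_209 = 5;  h_210 = 6;  h_211 = 4;  h_212 = 2;  h_213 = 6;  h_214 = 5
  h_215 = 2;  h_216 = 6;  h_217 = 1;  h_218 = 0;  h_219 = 3;  h_220 = 3
  h_221 = 0;  h_222 = 1;  h_223 = 5;  h_224 = 5;  h_225 = 0;  h_226 = 5
  h_227 = 0;  h_228 = 0;  h_229 = 0;  h_230 = 4;  h_231 = 5;  h_232 = 4
  h_233 = 1;  h_234 = 5;  h_235 = 5;  h_236 = 1;  h_237 = 2;  h_238 = 1
  h_239 = 3;  h_240 = 2;  h_241 = 6;  h_242 = 6;  h_243 = 6;  h_244 = 6
  h_245 = 4;  h_246 = 1;  h_247 = 6;  h_248 = 5;  h_249 = 3;  h_250 = 1
  h_251 = 1;  h_252 = 1;  h_253 = 6;  h_254 = 1;  h_255 = 4;  h_256 = 1
  h_257 = 6;  h_258 = 1;  h_259 = 5;  h_260 = 4;  h_261 = 0;  h_262 = 3
  h_263 = 1;  h_264 = 0;  h_265 = 2;  h_266 = 0;  h_267 = 3;  h_268 = 6
h_269 = 0·6 + 1·3 + 6·0 + 5·2 + 1·0 = 6
h_270 = 0·6 + 1·6 + 6·3 + 5·0 + 1·2 = 5

5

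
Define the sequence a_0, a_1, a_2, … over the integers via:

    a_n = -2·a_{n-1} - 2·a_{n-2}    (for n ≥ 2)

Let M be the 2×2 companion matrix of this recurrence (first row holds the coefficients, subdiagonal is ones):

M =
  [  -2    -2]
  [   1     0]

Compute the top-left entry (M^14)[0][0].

(M^14)[0][0] is the top entry after applying M 14 times to the unit state (1, 0). Equivalently it is h_{15} for the auxiliary sequence (h_n) obeying the same recurrence with h_1 = 1 and h_i = 0 for 0 ≤ i < 1:
h_2 = -2·1 + -2·0 = -2
h_3 = -2·-2 + -2·1 = 2
h_4 = -2·2 + -2·-2 = 0
h_5 = -2·0 + -2·2 = -4
h_6 = -2·-4 + -2·0 = 8
h_7 = -2·8 + -2·-4 = -8
h_8 = -2·-8 + -2·8 = 0
h_9 = -2·0 + -2·-8 = 16
h_10 = -2·16 + -2·0 = -32
h_11 = -2·-32 + -2·16 = 32
h_12 = -2·32 + -2·-32 = 0
h_13 = -2·0 + -2·32 = -64
h_14 = -2·-64 + -2·0 = 128
h_15 = -2·128 + -2·-64 = -128

-128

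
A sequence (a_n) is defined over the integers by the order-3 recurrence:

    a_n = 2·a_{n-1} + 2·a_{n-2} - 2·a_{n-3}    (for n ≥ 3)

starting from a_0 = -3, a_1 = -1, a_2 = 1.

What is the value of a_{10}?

3968

a_3 = 2·1 + 2·-1 + -2·-3 = 6
a_4 = 2·6 + 2·1 + -2·-1 = 16
a_5 = 2·16 + 2·6 + -2·1 = 42
a_6 = 2·42 + 2·16 + -2·6 = 104
a_7 = 2·104 + 2·42 + -2·16 = 260
a_8 = 2·260 + 2·104 + -2·42 = 644
a_9 = 2·644 + 2·260 + -2·104 = 1600
a_10 = 2·1600 + 2·644 + -2·260 = 3968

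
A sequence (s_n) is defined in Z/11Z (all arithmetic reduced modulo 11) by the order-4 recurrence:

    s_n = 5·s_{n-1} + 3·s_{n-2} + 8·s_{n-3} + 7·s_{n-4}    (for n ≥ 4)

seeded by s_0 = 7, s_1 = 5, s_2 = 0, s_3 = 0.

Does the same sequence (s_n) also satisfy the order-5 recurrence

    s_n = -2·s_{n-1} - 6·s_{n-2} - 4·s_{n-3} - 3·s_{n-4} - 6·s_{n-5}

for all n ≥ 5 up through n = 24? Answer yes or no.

yes

Terms s_0..s_24: 7, 5, 0, 0, 1, 7, 5, 10, 7, 0, 4, 3, 10, 3, 9, 1, 5, 0, 9, 4, 5, 10, 6, 7, 3
n=5: candidate gives 7, actual s_5 = 7 ✓
n=6: candidate gives 5, actual s_6 = 5 ✓
n=7: candidate gives 10, actual s_7 = 10 ✓
n=8: candidate gives 7, actual s_8 = 7 ✓
n=9: candidate gives 0, actual s_9 = 0 ✓
n=10: candidate gives 4, actual s_10 = 4 ✓
n=11: candidate gives 3, actual s_11 = 3 ✓
n=12: candidate gives 10, actual s_12 = 10 ✓
n=13: candidate gives 3, actual s_13 = 3 ✓
n=14: candidate gives 9, actual s_14 = 9 ✓
n=15: candidate gives 1, actual s_15 = 1 ✓
n=16: candidate gives 5, actual s_16 = 5 ✓
n=17: candidate gives 0, actual s_17 = 0 ✓
n=18: candidate gives 9, actual s_18 = 9 ✓
n=19: candidate gives 4, actual s_19 = 4 ✓
n=20: candidate gives 5, actual s_20 = 5 ✓
n=21: candidate gives 10, actual s_21 = 10 ✓
n=22: candidate gives 6, actual s_22 = 6 ✓
n=23: candidate gives 7, actual s_23 = 7 ✓
n=24: candidate gives 3, actual s_24 = 3 ✓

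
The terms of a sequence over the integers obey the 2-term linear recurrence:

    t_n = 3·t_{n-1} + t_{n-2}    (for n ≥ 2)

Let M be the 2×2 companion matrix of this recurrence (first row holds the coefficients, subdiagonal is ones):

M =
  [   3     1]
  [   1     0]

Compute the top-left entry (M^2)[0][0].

10

(M^2)[0][0] is the top entry after applying M 2 times to the unit state (1, 0). Equivalently it is h_{3} for the auxiliary sequence (h_n) obeying the same recurrence with h_1 = 1 and h_i = 0 for 0 ≤ i < 1:
h_2 = 3·1 + 1·0 = 3
h_3 = 3·3 + 1·1 = 10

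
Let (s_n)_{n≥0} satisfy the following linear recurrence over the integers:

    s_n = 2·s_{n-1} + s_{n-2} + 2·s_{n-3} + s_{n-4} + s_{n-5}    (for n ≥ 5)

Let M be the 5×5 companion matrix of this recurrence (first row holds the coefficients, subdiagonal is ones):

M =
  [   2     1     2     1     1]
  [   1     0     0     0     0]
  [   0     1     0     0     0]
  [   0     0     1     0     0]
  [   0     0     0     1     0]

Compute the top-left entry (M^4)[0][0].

(M^4)[0][0] is the top entry after applying M 4 times to the unit state (1, 0, 0, 0, 0). Equivalently it is h_{8} for the auxiliary sequence (h_n) obeying the same recurrence with h_4 = 1 and h_i = 0 for 0 ≤ i < 4:
h_5 = 2·1 + 1·0 + 2·0 + 1·0 + 1·0 = 2
h_6 = 2·2 + 1·1 + 2·0 + 1·0 + 1·0 = 5
h_7 = 2·5 + 1·2 + 2·1 + 1·0 + 1·0 = 14
h_8 = 2·14 + 1·5 + 2·2 + 1·1 + 1·0 = 38

38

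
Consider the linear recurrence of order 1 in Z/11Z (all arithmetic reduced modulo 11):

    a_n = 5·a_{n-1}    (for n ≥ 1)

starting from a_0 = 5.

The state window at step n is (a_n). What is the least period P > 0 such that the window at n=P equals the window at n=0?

n=0: window = (5)
n=1: window = (3)
n=2: window = (4)
n=3: window = (9)
n=4: window = (1)
n=5: window = (5)
window at n=5 equals window at n=0 → period = 5

5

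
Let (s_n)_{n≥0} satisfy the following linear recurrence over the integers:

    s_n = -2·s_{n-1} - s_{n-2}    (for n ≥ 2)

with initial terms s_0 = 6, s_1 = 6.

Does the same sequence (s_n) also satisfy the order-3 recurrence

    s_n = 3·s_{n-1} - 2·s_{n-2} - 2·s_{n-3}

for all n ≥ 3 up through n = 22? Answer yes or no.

no

Terms s_0..s_22: 6, 6, -18, 30, -42, 54, -66, 78, -90, 102, -114, 126, -138, 150, -162, 174, -186, 198, -210, 222, -234, 246, -258
n=3: candidate gives -78, actual s_3 = 30 ✗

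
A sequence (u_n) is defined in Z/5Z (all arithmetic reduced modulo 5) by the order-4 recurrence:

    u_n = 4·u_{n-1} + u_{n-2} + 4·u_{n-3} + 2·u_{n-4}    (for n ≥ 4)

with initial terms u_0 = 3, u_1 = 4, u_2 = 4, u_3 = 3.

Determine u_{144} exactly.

u_4 = 4·3 + 1·4 + 4·4 + 2·3 = 3
u_5 = 4·3 + 1·3 + 4·4 + 2·4 = 4
u_6 = 4·4 + 1·3 + 4·3 + 2·4 = 4
u_7 = 4·4 + 1·4 + 4·3 + 2·3 = 3
(u_4, u_5, u_6, u_7) = (3, 4, 4, 3) = (u_0, u_1, u_2, u_3), so the sequence has period 4.
144 ≡ 0 (mod 4), hence u_144 = u_0 = 3.

3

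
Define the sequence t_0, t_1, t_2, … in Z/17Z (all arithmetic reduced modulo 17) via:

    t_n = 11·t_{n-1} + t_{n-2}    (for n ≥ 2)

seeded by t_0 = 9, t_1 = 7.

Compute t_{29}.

t_2 = 11·7 + 1·9 = 1
t_3 = 11·1 + 1·7 = 1
t_4 = 11·1 + 1·1 = 12
t_5 = 11·12 + 1·1 = 14
t_6 = 11·14 + 1·12 = 13
t_7 = 11·13 + 1·14 = 4
t_8 = 11·4 + 1·13 = 6
t_9 = 11·6 + 1·4 = 2
t_10 = 11·2 + 1·6 = 11
t_11 = 11·11 + 1·2 = 4
t_12 = 11·4 + 1·11 = 4
t_13 = 11·4 + 1·4 = 14
t_14 = 11·14 + 1·4 = 5
t_15 = 11·5 + 1·14 = 1
t_16 = 11·1 + 1·5 = 16
t_17 = 11·16 + 1·1 = 7
t_18 = 11·7 + 1·16 = 8
t_19 = 11·8 + 1·7 = 10
t_20 = 11·10 + 1·8 = 16
t_21 = 11·16 + 1·10 = 16
t_22 = 11·16 + 1·16 = 5
t_23 = 11·5 + 1·16 = 3
t_24 = 11·3 + 1·5 = 4
t_25 = 11·4 + 1·3 = 13
t_26 = 11·13 + 1·4 = 11
t_27 = 11·11 + 1·13 = 15
t_28 = 11·15 + 1·11 = 6
t_29 = 11·6 + 1·15 = 13

13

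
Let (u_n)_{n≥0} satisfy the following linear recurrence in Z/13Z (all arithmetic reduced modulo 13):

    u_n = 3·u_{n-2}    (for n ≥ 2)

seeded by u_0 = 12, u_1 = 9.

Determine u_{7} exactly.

u_2 = 0·9 + 3·12 = 10
u_3 = 0·10 + 3·9 = 1
u_4 = 0·1 + 3·10 = 4
u_5 = 0·4 + 3·1 = 3
u_6 = 0·3 + 3·4 = 12
u_7 = 0·12 + 3·3 = 9

9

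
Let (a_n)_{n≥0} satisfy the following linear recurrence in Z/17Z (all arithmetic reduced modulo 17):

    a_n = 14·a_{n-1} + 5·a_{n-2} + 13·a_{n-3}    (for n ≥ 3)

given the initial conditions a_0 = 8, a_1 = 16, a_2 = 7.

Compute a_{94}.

3

a_3 = 14·7 + 5·16 + 13·8 = 10
a_4 = 14·10 + 5·7 + 13·16 = 9
a_5 = 14·9 + 5·10 + 13·7 = 12
a_6 = 14·12 + 5·9 + 13·10 = 3
a_7 = 14·3 + 5·12 + 13·9 = 15
a_8 = 14·15 + 5·3 + 13·12 = 7
a_9 = 14·7 + 5·15 + 13·3 = 8
a_10 = 14·8 + 5·7 + 13·15 = 2
a_11 = 14·2 + 5·8 + 13·7 = 6
a_12 = 14·6 + 5·2 + 13·8 = 11
a_13 = 14·11 + 5·6 + 13·2 = 6
a_14 = 14·6 + 5·11 + 13·6 = 13
a_15 = 14·13 + 5·6 + 13·11 = 15
a_16 = 14·15 + 5·13 + 13·6 = 13
a_17 = 14·13 + 5·15 + 13·13 = 1
a_18 = 14·1 + 5·13 + 13·15 = 2
a_19 = 14·2 + 5·1 + 13·13 = 15
a_20 = 14·15 + 5·2 + 13·1 = 12
a_21 = 14·12 + 5·15 + 13·2 = 14
a_22 = 14·14 + 5·12 + 13·15 = 9
a_23 = 14·9 + 5·14 + 13·12 = 12
a_24 = 14·12 + 5·9 + 13·14 = 4
a_25 = 14·4 + 5·12 + 13·9 = 12
a_26 = 14·12 + 5·4 + 13·12 = 4
a_27 = 14·4 + 5·12 + 13·4 = 15
a_28 = 14·15 + 5·4 + 13·12 = 12
a_29 = 14·12 + 5·15 + 13·4 = 6
a_30 = 14·6 + 5·12 + 13·15 = 16
a_31 = 14·16 + 5·6 + 13·12 = 2
a_32 = 14·2 + 5·16 + 13·6 = 16
a_33 = 14·16 + 5·2 + 13·16 = 0
a_34 = 14·0 + 5·16 + 13·2 = 4
a_35 = 14·4 + 5·0 + 13·16 = 9
a_36 = 14·9 + 5·4 + 13·0 = 10
a_37 = 14·10 + 5·9 + 13·4 = 16
a_38 = 14·16 + 5·10 + 13·9 = 0
a_39 = 14·0 + 5·16 + 13·10 = 6
a_40 = 14·6 + 5·0 + 13·16 = 3
a_41 = 14·3 + 5·6 + 13·0 = 4
a_42 = 14·4 + 5·3 + 13·6 = 13
a_43 = 14·13 + 5·4 + 13·3 = 3
a_44 = 14·3 + 5·13 + 13·4 = 6
a_45 = 14·6 + 5·3 + 13·13 = 13
a_46 = 14·13 + 5·6 + 13·3 = 13
a_47 = 14·13 + 5·13 + 13·6 = 2
a_48 = 14·2 + 5·13 + 13·13 = 7
a_49 = 14·7 + 5·2 + 13·13 = 5
a_50 = 14·5 + 5·7 + 13·2 = 12
a_51 = 14·12 + 5·5 + 13·7 = 12
a_52 = 14·12 + 5·12 + 13·5 = 4
a_53 = 14·4 + 5·12 + 13·12 = 0
a_54 = 14·0 + 5·4 + 13·12 = 6
a_55 = 14·6 + 5·0 + 13·4 = 0
a_56 = 14·0 + 5·6 + 13·0 = 13
a_57 = 14·13 + 5·0 + 13·6 = 5
a_58 = 14·5 + 5·13 + 13·0 = 16
a_59 = 14·16 + 5·5 + 13·13 = 10
a_60 = 14·10 + 5·16 + 13·5 = 13
a_61 = 14·13 + 5·10 + 13·16 = 15
a_62 = 14·15 + 5·13 + 13·10 = 14
a_63 = 14·14 + 5·15 + 13·13 = 15
a_64 = 14·15 + 5·14 + 13·15 = 16
a_65 = 14·16 + 5·15 + 13·14 = 5
a_66 = 14·5 + 5·16 + 13·15 = 5
a_67 = 14·5 + 5·5 + 13·16 = 14
a_68 = 14·14 + 5·5 + 13·5 = 14
a_69 = 14·14 + 5·14 + 13·5 = 8
a_70 = 14·8 + 5·14 + 13·14 = 7
a_71 = 14·7 + 5·8 + 13·14 = 14
a_72 = 14·14 + 5·7 + 13·8 = 12
a_73 = 14·12 + 5·14 + 13·7 = 6
a_74 = 14·6 + 5·12 + 13·14 = 3
a_75 = 14·3 + 5·6 + 13·12 = 7
a_76 = 14·7 + 5·3 + 13·6 = 4
a_77 = 14·4 + 5·7 + 13·3 = 11
a_78 = 14·11 + 5·4 + 13·7 = 10
a_79 = 14·10 + 5·11 + 13·4 = 9
a_80 = 14·9 + 5·10 + 13·11 = 13
a_81 = 14·13 + 5·9 + 13·10 = 0
a_82 = 14·0 + 5·13 + 13·9 = 12
a_83 = 14·12 + 5·0 + 13·13 = 14
a_84 = 14·14 + 5·12 + 13·0 = 1
a_85 = 14·1 + 5·14 + 13·12 = 2
a_86 = 14·2 + 5·1 + 13·14 = 11
a_87 = 14·11 + 5·2 + 13·1 = 7
a_88 = 14·7 + 5·11 + 13·2 = 9
a_89 = 14·9 + 5·7 + 13·11 = 15
a_90 = 14·15 + 5·9 + 13·7 = 6
a_91 = 14·6 + 5·15 + 13·9 = 4
a_92 = 14·4 + 5·6 + 13·15 = 9
a_93 = 14·9 + 5·4 + 13·6 = 3
a_94 = 14·3 + 5·9 + 13·4 = 3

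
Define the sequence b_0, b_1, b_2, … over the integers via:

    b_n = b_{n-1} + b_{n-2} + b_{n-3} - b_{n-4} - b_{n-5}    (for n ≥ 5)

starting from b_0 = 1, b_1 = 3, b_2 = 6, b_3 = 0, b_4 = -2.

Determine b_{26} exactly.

-210738

b_5 = 1·-2 + 1·0 + 1·6 + -1·3 + -1·1 = 0
b_6 = 1·0 + 1·-2 + 1·0 + -1·6 + -1·3 = -11
b_7 = 1·-11 + 1·0 + 1·-2 + -1·0 + -1·6 = -19
b_8 = 1·-19 + 1·-11 + 1·0 + -1·-2 + -1·0 = -28
b_9 = 1·-28 + 1·-19 + 1·-11 + -1·0 + -1·-2 = -56
b_10 = 1·-56 + 1·-28 + 1·-19 + -1·-11 + -1·0 = -92
b_11 = 1·-92 + 1·-56 + 1·-28 + -1·-19 + -1·-11 = -146
b_12 = 1·-146 + 1·-92 + 1·-56 + -1·-28 + -1·-19 = -247
b_13 = 1·-247 + 1·-146 + 1·-92 + -1·-56 + -1·-28 = -401
b_14 = 1·-401 + 1·-247 + 1·-146 + -1·-92 + -1·-56 = -646
b_15 = 1·-646 + 1·-401 + 1·-247 + -1·-146 + -1·-92 = -1056
b_16 = 1·-1056 + 1·-646 + 1·-401 + -1·-247 + -1·-146 = -1710
b_17 = 1·-1710 + 1·-1056 + 1·-646 + -1·-401 + -1·-247 = -2764
b_18 = 1·-2764 + 1·-1710 + 1·-1056 + -1·-646 + -1·-401 = -4483
b_19 = 1·-4483 + 1·-2764 + 1·-1710 + -1·-1056 + -1·-646 = -7255
b_20 = 1·-7255 + 1·-4483 + 1·-2764 + -1·-1710 + -1·-1056 = -11736
b_21 = 1·-11736 + 1·-7255 + 1·-4483 + -1·-2764 + -1·-1710 = -19000
b_22 = 1·-19000 + 1·-11736 + 1·-7255 + -1·-4483 + -1·-2764 = -30744
b_23 = 1·-30744 + 1·-19000 + 1·-11736 + -1·-7255 + -1·-4483 = -49742
b_24 = 1·-49742 + 1·-30744 + 1·-19000 + -1·-11736 + -1·-7255 = -80495
b_25 = 1·-80495 + 1·-49742 + 1·-30744 + -1·-19000 + -1·-11736 = -130245
b_26 = 1·-130245 + 1·-80495 + 1·-49742 + -1·-30744 + -1·-19000 = -210738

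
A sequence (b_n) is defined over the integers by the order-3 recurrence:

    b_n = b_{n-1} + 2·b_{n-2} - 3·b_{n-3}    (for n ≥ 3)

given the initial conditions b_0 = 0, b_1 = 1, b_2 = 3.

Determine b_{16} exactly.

203

b_3 = 1·3 + 2·1 + -3·0 = 5
b_4 = 1·5 + 2·3 + -3·1 = 8
b_5 = 1·8 + 2·5 + -3·3 = 9
b_6 = 1·9 + 2·8 + -3·5 = 10
b_7 = 1·10 + 2·9 + -3·8 = 4
b_8 = 1·4 + 2·10 + -3·9 = -3
b_9 = 1·-3 + 2·4 + -3·10 = -25
b_10 = 1·-25 + 2·-3 + -3·4 = -43
b_11 = 1·-43 + 2·-25 + -3·-3 = -84
b_12 = 1·-84 + 2·-43 + -3·-25 = -95
b_13 = 1·-95 + 2·-84 + -3·-43 = -134
b_14 = 1·-134 + 2·-95 + -3·-84 = -72
b_15 = 1·-72 + 2·-134 + -3·-95 = -55
b_16 = 1·-55 + 2·-72 + -3·-134 = 203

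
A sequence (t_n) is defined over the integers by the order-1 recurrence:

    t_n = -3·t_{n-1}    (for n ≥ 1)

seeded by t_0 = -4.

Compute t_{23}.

t_1 = -3·-4 = 12
t_2 = -3·12 = -36
t_3 = -3·-36 = 108
t_4 = -3·108 = -324
t_5 = -3·-324 = 972
t_6 = -3·972 = -2916
t_7 = -3·-2916 = 8748
t_8 = -3·8748 = -26244
t_9 = -3·-26244 = 78732
t_10 = -3·78732 = -236196
t_11 = -3·-236196 = 708588
t_12 = -3·708588 = -2125764
t_13 = -3·-2125764 = 6377292
t_14 = -3·6377292 = -19131876
t_15 = -3·-19131876 = 57395628
t_16 = -3·57395628 = -172186884
t_17 = -3·-172186884 = 516560652
t_18 = -3·516560652 = -1549681956
t_19 = -3·-1549681956 = 4649045868
t_20 = -3·4649045868 = -13947137604
t_21 = -3·-13947137604 = 41841412812
t_22 = -3·41841412812 = -125524238436
t_23 = -3·-125524238436 = 376572715308

376572715308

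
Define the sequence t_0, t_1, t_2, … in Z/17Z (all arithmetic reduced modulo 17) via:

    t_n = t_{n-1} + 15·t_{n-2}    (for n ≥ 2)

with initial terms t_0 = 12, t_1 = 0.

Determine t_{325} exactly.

t_2 = 1·0 + 15·12 = 10
t_3 = 1·10 + 15·0 = 10
t_4 = 1·10 + 15·10 = 7
t_5 = 1·7 + 15·10 = 4
t_6 = 1·4 + 15·7 = 7
t_7 = 1·7 + 15·4 = 16
t_8 = 1·16 + 15·7 = 2
t_9 = 1·2 + 15·16 = 4
t_10 = 1·4 + 15·2 = 0
t_11 = 1·0 + 15·4 = 9
t_12 = 1·9 + 15·0 = 9
t_13 = 1·9 + 15·9 = 8
t_14 = 1·8 + 15·9 = 7
t_15 = 1·7 + 15·8 = 8
t_16 = 1·8 + 15·7 = 11
t_17 = 1·11 + 15·8 = 12
t_18 = 1·12 + 15·11 = 7
t_19 = 1·7 + 15·12 = 0
t_20 = 1·0 + 15·7 = 3
t_21 = 1·3 + 15·0 = 3
t_22 = 1·3 + 15·3 = 14
t_23 = 1·14 + 15·3 = 8
t_24 = 1·8 + 15·14 = 14
t_25 = 1·14 + 15·8 = 15
t_26 = 1·15 + 15·14 = 4
t_27 = 1·4 + 15·15 = 8
t_28 = 1·8 + 15·4 = 0
t_29 = 1·0 + 15·8 = 1
t_30 = 1·1 + 15·0 = 1
t_31 = 1·1 + 15·1 = 16
t_32 = 1·16 + 15·1 = 14
t_33 = 1·14 + 15·16 = 16
t_34 = 1·16 + 15·14 = 5
t_35 = 1·5 + 15·16 = 7
t_36 = 1·7 + 15·5 = 14
t_37 = 1·14 + 15·7 = 0
t_38 = 1·0 + 15·14 = 6
t_39 = 1·6 + 15·0 = 6
t_40 = 1·6 + 15·6 = 11
t_41 = 1·11 + 15·6 = 16
t_42 = 1·16 + 15·11 = 11
t_43 = 1·11 + 15·16 = 13
t_44 = 1·13 + 15·11 = 8
t_45 = 1·8 + 15·13 = 16
t_46 = 1·16 + 15·8 = 0
t_47 = 1·0 + 15·16 = 2
t_48 = 1·2 + 15·0 = 2
t_49 = 1·2 + 15·2 = 15
t_50 = 1·15 + 15·2 = 11
t_51 = 1·11 + 15·15 = 15
t_52 = 1·15 + 15·11 = 10
t_53 = 1·10 + 15·15 = 14
t_54 = 1·14 + 15·10 = 11
t_55 = 1·11 + 15·14 = 0
t_56 = 1·0 + 15·11 = 12
t_57 = 1·12 + 15·0 = 12
t_58 = 1·12 + 15·12 = 5
t_59 = 1·5 + 15·12 = 15
t_60 = 1·15 + 15·5 = 5
t_61 = 1·5 + 15·15 = 9
t_62 = 1·9 + 15·5 = 16
t_63 = 1·16 + 15·9 = 15
t_64 = 1·15 + 15·16 = 0
t_65 = 1·0 + 15·15 = 4
t_66 = 1·4 + 15·0 = 4
t_67 = 1·4 + 15·4 = 13
t_68 = 1·13 + 15·4 = 5
t_69 = 1·5 + 15·13 = 13
t_70 = 1·13 + 15·5 = 3
t_71 = 1·3 + 15·13 = 11
t_72 = 1·11 + 15·3 = 5
t_73 = 1·5 + 15·11 = 0
t_74 = 1·0 + 15·5 = 7
t_75 = 1·7 + 15·0 = 7
t_76 = 1·7 + 15·7 = 10
t_77 = 1·10 + 15·7 = 13
t_78 = 1·13 + 15·10 = 10
t_79 = 1·10 + 15·13 = 1
t_80 = 1·1 + 15·10 = 15
t_81 = 1·15 + 15·1 = 13
t_82 = 1·13 + 15·15 = 0
t_83 = 1·0 + 15·13 = 8
t_84 = 1·8 + 15·0 = 8
t_85 = 1·8 + 15·8 = 9
t_86 = 1·9 + 15·8 = 10
t_87 = 1·10 + 15·9 = 9
t_88 = 1·9 + 15·10 = 6
t_89 = 1·6 + 15·9 = 5
t_90 = 1·5 + 15·6 = 10
t_91 = 1·10 + 15·5 = 0
t_92 = 1·0 + 15·10 = 14
t_93 = 1·14 + 15·0 = 14
t_94 = 1·14 + 15·14 = 3
t_95 = 1·3 + 15·14 = 9
t_96 = 1·9 + 15·3 = 3
t_97 = 1·3 + 15·9 = 2
t_98 = 1·2 + 15·3 = 13
t_99 = 1·13 + 15·2 = 9
t_100 = 1·9 + 15·13 = 0
t_101 = 1·0 + 15·9 = 16
t_102 = 1·16 + 15·0 = 16
t_103 = 1·16 + 15·16 = 1
t_104 = 1·1 + 15·16 = 3
t_105 = 1·3 + 15·1 = 1
t_106 = 1·1 + 15·3 = 12
t_107 = 1·12 + 15·1 = 10
t_108 = 1·10 + 15·12 = 3
t_109 = 1·3 + 15·10 = 0
t_110 = 1·0 + 15·3 = 11
t_111 = 1·11 + 15·0 = 11
t_112 = 1·11 + 15·11 = 6
t_113 = 1·6 + 15·11 = 1
t_114 = 1·1 + 15·6 = 6
t_115 = 1·6 + 15·1 = 4
t_116 = 1·4 + 15·6 = 9
t_117 = 1·9 + 15·4 = 1
t_118 = 1·1 + 15·9 = 0
t_119 = 1·0 + 15·1 = 15
t_120 = 1·15 + 15·0 = 15
t_121 = 1·15 + 15·15 = 2
t_122 = 1·2 + 15·15 = 6
t_123 = 1·6 + 15·2 = 2
t_124 = 1·2 + 15·6 = 7
t_125 = 1·7 + 15·2 = 3
t_126 = 1·3 + 15·7 = 6
t_127 = 1·6 + 15·3 = 0
t_128 = 1·0 + 15·6 = 5
t_129 = 1·5 + 15·0 = 5
t_130 = 1·5 + 15·5 = 12
t_131 = 1·12 + 15·5 = 2
t_132 = 1·2 + 15·12 = 12
t_133 = 1·12 + 15·2 = 8
t_134 = 1·8 + 15·12 = 1
t_135 = 1·1 + 15·8 = 2
t_136 = 1·2 + 15·1 = 0
t_137 = 1·0 + 15·2 = 13
t_138 = 1·13 + 15·0 = 13
t_139 = 1·13 + 15·13 = 4
t_140 = 1·4 + 15·13 = 12
t_141 = 1·12 + 15·4 = 4
t_142 = 1·4 + 15·12 = 14
t_143 = 1·14 + 15·4 = 6
t_144 = 1·6 + 15·14 = 12
t_145 = 1·12 + 15·6 = 0
(t_144, t_145) = (12, 0) = (t_0, t_1), so the sequence has period 144.
325 ≡ 37 (mod 144), hence t_325 = t_37 = 0.

0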